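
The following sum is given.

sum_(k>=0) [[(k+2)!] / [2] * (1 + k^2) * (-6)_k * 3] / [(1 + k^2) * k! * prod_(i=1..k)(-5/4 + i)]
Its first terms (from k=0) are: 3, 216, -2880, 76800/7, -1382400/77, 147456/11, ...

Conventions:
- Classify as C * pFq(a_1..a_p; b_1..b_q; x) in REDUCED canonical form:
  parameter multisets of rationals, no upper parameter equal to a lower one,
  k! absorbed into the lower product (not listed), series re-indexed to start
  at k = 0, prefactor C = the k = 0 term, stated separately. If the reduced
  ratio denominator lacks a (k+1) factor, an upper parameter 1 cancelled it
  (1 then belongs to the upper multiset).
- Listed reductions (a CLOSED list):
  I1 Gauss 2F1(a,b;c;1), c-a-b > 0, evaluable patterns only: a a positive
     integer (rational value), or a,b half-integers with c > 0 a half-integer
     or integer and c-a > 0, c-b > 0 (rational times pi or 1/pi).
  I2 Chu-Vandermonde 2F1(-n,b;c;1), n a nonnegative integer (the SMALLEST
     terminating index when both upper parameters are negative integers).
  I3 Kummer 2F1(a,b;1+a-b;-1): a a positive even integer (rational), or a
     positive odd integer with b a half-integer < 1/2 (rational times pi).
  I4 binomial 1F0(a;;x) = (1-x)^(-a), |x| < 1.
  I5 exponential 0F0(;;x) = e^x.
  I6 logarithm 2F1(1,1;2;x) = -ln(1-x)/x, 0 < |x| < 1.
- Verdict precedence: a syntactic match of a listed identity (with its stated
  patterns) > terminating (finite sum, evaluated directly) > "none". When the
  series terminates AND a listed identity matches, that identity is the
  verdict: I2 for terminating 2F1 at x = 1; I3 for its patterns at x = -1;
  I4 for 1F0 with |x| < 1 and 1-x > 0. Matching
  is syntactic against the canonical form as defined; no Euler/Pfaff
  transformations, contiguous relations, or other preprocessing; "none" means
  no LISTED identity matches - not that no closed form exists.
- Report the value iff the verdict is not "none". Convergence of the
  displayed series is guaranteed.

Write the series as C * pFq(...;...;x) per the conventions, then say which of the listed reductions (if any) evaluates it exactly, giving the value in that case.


The series (x = 1) is 2F1: upper {-6, 3}, lower {-1/4}, prefactor 3. Verdict at x = 1: the Chu-Vandermonde identity I2 matches (terminating 2F1 at x = 1 with n = 6, b = 3, c = -1/4). Hence: -117/209.

Key observation: with t_0 = 3, the factor k^2 + 1 cancels (top and bottom), leaving prefactor 3.
Consecutive-term ratio: r(k) = 1 * (k-6) (k+3) / [(k-1/4) (k+1)] - rational in k, leading ratio 1; with t_0 = 3, classification follows.


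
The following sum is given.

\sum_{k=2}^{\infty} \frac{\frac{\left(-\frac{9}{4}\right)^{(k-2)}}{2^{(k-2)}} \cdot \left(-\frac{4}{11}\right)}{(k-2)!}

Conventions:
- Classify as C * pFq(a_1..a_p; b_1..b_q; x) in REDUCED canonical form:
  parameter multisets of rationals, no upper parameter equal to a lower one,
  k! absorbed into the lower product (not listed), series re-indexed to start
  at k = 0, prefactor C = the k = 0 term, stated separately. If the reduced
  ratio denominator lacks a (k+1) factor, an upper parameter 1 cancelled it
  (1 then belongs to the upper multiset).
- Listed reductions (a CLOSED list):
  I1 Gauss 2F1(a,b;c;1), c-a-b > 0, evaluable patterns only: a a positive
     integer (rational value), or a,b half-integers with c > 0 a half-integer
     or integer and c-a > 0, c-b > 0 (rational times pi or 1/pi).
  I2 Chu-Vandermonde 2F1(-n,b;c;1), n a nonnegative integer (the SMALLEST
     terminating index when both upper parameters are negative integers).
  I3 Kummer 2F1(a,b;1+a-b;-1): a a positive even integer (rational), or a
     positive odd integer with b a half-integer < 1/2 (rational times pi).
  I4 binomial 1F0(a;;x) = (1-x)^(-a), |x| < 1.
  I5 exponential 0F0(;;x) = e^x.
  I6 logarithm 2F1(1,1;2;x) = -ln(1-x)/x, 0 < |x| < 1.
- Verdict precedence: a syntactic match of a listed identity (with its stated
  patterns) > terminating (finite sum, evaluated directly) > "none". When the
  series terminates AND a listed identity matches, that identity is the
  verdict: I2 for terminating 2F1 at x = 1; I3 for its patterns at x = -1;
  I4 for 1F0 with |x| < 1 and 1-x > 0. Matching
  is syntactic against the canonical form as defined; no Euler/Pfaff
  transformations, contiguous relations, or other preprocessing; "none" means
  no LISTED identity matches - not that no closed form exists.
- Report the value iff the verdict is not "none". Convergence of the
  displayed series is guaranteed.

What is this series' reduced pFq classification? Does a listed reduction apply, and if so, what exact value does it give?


The series (x = -\frac{9}{8}) is 0F0: upper {-}, lower {-}, prefactor -\frac{4}{11}. Verdict: the I5 exponential reduction matches (the 0F0 exponential series at x = -\frac{9}{8}). Its exact value is \left(-\frac{4}{11}\right) \cdot e^{-\frac{9}{8}}.

Key observation: x = -\frac{9}{8} and the two k-th powers (C = -4/11, x = -9/8) combine into one argument.
Step ratio: r(k) = -\frac{9}{8} * 1 / [(k+1)] ; factor over Q: parameters, x = -\frac{9}{8}, and C = -\frac{4}{11}.


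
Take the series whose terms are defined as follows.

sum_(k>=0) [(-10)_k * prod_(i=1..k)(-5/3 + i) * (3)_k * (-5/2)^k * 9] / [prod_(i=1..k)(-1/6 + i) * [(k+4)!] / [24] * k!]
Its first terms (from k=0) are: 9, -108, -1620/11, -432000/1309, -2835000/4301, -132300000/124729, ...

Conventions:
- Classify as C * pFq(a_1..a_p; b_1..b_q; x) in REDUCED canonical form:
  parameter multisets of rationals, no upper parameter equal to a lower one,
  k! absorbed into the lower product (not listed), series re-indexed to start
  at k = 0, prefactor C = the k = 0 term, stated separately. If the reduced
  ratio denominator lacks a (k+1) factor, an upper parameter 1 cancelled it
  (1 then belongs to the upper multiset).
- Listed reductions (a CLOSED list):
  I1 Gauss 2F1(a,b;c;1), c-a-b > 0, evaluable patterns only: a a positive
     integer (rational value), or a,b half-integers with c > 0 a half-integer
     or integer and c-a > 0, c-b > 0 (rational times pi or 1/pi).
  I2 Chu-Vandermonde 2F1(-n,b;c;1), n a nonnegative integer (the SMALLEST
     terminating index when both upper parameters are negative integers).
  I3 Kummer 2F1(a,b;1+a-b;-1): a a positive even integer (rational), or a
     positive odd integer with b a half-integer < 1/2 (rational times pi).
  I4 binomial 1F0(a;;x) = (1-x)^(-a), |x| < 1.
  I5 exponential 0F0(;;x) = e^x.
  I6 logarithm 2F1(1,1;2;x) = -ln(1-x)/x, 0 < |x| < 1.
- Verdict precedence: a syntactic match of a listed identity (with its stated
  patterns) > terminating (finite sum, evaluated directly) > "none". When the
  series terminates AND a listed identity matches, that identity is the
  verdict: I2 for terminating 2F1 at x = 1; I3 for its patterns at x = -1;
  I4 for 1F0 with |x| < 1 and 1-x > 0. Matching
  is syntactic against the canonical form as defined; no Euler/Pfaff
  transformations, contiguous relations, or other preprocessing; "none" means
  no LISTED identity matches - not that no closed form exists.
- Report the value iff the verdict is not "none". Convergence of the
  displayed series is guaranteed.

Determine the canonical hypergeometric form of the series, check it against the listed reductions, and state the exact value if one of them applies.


x = -5/2 here; the reduced form reads 3F2, upper {-10, -2/3, 3}, lower {5/6, 5}, C = 9. Verdict: terminating - upper parameter -10 makes this a finite sum (last index 10), evaluated exactly. Sum: -342201830113369683/57871902737957.

The tell: x = (-5/2) and the lower running product (C = 9, x = -5/2) is a rising factorial.
Term ratio: r(k) = (-5/2) * (k-10) (k-2/3) (k+3) / [(k+5/6) (k+5) (k+1)] ; factor over Q: parameters, x = (-5/2), and C = 9.


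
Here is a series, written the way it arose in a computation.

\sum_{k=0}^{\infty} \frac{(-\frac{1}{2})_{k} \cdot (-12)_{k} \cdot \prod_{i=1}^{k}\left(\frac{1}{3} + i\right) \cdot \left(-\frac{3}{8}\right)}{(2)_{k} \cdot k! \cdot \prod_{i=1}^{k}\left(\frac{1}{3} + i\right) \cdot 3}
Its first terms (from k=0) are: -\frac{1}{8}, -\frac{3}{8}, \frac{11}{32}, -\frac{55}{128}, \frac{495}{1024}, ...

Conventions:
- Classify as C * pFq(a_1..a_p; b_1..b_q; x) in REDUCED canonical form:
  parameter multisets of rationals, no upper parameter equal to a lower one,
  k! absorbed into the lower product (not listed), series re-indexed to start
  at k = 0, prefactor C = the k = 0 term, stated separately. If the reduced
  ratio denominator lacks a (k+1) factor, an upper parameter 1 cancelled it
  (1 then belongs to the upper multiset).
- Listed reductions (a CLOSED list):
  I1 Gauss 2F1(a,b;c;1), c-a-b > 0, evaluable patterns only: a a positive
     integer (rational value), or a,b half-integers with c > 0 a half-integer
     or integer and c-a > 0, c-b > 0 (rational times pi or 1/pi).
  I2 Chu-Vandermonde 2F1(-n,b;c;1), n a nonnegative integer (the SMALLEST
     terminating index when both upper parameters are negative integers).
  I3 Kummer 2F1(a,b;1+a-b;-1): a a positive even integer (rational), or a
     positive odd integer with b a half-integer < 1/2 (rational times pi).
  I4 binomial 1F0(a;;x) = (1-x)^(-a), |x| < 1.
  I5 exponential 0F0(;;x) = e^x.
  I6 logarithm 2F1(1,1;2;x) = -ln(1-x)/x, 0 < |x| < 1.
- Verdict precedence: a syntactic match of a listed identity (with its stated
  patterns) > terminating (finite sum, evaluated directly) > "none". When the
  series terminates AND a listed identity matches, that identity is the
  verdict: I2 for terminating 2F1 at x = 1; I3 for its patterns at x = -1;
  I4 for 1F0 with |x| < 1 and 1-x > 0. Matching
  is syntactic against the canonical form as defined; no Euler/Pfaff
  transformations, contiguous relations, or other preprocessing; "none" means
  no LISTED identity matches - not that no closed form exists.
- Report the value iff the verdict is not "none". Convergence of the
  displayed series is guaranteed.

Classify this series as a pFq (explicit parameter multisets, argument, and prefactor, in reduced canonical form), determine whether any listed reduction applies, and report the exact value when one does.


Prefactor -\frac{1}{8}, argument 1: 2F1 with upper {-12, -\frac{1}{2}} over lower {2}. Verdict: Chu-Vandermonde (I2) fires (terminating 2F1 at x = 1 with n = 12, b = -1/2, c = 2). Its exact value is -\frac{11700675}{33554432}.

Key step: t_0 = -\frac{1}{8} here, and the lower running product (prefactor -1/8) is a rising factorial.
Term ratio: r(k) = 1 * (k-12) (k-\frac{1}{2}) / [(k+2) (k+1)] ; factor over Q: parameters, x = 1, and C = -\frac{1}{8}.


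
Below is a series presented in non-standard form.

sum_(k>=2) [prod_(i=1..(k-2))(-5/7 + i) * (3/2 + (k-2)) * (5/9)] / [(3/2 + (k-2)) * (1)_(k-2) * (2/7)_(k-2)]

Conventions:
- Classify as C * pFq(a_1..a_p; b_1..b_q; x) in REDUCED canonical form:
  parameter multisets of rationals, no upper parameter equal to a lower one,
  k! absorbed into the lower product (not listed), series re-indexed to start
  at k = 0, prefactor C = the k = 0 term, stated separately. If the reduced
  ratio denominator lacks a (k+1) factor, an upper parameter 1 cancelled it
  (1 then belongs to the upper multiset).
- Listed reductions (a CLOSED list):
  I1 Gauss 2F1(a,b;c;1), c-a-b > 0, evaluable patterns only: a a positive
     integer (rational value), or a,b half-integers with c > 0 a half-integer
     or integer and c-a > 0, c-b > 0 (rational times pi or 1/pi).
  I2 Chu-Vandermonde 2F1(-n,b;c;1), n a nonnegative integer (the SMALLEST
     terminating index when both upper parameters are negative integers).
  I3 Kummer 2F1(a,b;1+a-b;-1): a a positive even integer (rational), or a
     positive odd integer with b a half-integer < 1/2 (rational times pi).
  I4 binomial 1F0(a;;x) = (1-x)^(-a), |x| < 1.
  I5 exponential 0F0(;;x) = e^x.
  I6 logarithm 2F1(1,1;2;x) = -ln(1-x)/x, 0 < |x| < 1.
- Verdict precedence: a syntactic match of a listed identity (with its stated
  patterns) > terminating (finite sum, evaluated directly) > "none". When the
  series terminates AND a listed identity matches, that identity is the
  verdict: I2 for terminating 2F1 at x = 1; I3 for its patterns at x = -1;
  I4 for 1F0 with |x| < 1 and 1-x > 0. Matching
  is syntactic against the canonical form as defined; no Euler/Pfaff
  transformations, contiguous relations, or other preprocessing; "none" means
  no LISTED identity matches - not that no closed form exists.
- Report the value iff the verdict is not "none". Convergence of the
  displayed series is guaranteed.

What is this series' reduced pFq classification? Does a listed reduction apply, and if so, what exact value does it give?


Reduced: x = 1, 0F0, upper = {-}, lower = {-}, C = 5/9. Verdict: the I5 exponential reduction applies (the 0F0 exponential series at x = 1). Hence: (5/9) * e^(1).

First insight: t_0 being 5/9, the parameter 2/7 appears in both the upper and lower lists and cancels (alongside the other common factor).
Term ratio: r(k) = 1 * 1 / [(k+1)] - rational in k. x = 1; t_0 = 5/9; negate the roots.


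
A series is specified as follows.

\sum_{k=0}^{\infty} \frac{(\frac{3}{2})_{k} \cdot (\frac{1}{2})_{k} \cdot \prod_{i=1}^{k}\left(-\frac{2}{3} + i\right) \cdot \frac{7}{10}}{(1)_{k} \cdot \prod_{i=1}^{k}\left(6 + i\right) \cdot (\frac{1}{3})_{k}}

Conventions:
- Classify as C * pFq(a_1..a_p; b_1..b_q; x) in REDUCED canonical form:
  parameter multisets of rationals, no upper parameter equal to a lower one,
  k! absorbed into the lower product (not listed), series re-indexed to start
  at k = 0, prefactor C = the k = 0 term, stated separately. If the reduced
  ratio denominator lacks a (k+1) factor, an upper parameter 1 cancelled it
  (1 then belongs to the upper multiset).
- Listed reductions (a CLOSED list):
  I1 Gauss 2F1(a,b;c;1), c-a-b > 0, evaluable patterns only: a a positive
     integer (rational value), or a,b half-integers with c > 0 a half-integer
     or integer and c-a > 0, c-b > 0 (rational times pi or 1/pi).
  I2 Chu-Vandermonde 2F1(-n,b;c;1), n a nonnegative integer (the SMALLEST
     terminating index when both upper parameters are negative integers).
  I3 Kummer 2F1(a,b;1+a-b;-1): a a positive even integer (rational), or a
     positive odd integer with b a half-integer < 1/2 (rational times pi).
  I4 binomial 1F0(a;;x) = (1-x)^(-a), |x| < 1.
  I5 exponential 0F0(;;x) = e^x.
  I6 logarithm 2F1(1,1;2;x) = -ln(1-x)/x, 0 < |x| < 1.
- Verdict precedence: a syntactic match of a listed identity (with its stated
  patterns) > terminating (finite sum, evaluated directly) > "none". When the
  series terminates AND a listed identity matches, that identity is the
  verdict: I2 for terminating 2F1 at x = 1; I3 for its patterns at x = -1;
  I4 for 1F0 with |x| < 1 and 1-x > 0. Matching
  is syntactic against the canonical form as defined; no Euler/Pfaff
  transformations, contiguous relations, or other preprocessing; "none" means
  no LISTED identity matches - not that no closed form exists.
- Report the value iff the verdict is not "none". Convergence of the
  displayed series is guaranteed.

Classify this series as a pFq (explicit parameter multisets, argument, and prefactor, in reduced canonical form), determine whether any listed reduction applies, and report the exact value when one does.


Canonical form: C = \frac{7}{10} times 2F1 with upper {\frac{1}{2}, \frac{3}{2}}, lower {7}, x = 1. Verdict: Gauss's theorem I1 (half-integer case) applies (x = 1; upper {\frac{1}{2}, \frac{3}{2}} half-integers, c = 7 in the evaluable pattern). Hence: \frac{131072}{51975} / \pi.

First insight: from the first term \frac{7}{10}: the parameter 1/3 appears in both the upper and lower lists and cancels.
Ratio: r(k) = 1 * (k+\frac{1}{2}) (k+\frac{3}{2}) / [(k+7) (k+1)] - rational; roots negated = parameters, x = 1, C = \frac{7}{10}.


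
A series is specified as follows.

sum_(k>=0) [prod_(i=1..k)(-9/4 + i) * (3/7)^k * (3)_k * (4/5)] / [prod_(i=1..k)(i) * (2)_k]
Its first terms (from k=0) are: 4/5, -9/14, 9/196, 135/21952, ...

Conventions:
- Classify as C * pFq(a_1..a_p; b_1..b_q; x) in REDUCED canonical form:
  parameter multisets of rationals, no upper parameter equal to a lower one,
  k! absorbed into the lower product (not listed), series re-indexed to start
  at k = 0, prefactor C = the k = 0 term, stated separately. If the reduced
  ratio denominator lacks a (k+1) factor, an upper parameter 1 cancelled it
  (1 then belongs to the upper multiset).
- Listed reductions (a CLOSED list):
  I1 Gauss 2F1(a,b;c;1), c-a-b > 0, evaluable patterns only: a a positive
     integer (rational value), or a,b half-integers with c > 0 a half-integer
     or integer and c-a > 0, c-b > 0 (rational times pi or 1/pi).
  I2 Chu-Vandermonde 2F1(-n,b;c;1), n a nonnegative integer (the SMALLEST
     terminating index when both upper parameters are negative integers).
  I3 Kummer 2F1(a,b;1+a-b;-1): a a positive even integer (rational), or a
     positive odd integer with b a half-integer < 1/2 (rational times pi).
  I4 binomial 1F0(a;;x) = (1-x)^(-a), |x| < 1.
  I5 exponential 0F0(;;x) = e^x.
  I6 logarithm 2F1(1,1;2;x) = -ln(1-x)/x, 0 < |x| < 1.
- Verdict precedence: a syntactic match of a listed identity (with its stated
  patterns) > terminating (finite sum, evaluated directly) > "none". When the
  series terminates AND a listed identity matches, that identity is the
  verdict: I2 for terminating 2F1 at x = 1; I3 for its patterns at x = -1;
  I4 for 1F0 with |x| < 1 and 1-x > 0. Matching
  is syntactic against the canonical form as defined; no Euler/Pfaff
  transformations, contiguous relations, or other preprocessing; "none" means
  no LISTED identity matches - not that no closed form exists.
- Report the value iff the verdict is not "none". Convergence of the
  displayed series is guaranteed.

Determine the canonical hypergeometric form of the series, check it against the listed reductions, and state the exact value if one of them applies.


Canonical form: C = 4/5 times 2F1 with upper {-5/4, 3}, lower {2}, x = 3/7. Verdict: none - at argument 3/7 the multisets {-5/4, 3} ; {2} match no listed identity.

Key observation: t_0 being 4/5, the product of the first k integers (C = 4/5, x = 3/7) is k!.
Term ratio: r(k) = (3/7) * (k-5/4) (k+3) / [(k+2) (k+1)] - rational in k, leading ratio (3/7); with t_0 = 4/5, classification follows.


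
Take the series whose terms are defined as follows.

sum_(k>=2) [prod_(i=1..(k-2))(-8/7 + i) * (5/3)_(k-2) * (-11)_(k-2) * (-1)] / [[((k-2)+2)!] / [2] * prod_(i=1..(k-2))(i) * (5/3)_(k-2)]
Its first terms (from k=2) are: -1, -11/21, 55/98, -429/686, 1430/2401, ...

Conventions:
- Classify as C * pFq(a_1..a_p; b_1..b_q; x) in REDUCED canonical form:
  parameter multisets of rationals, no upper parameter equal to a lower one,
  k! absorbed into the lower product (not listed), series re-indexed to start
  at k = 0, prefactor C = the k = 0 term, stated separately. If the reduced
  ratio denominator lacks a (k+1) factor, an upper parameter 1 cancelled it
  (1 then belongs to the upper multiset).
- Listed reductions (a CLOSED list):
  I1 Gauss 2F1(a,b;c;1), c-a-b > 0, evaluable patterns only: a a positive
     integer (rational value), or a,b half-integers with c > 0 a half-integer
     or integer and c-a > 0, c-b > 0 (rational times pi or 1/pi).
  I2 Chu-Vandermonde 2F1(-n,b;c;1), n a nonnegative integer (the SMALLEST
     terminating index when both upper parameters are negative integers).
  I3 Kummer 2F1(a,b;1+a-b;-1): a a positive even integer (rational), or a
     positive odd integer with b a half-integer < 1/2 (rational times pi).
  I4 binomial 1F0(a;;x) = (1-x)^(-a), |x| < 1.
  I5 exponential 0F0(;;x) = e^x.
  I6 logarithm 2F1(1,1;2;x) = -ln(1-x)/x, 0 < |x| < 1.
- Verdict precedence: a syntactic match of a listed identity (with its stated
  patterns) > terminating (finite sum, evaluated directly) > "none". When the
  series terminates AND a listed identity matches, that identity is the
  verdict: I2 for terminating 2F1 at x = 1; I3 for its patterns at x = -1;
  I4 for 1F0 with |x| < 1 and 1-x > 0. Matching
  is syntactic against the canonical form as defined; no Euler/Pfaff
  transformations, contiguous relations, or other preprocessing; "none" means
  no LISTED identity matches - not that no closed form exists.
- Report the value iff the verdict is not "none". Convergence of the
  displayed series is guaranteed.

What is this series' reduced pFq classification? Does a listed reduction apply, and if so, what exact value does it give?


Structural cue: t_0 being -1, the denominator's factorial ratio (C = -1) is a lower Pochhammer.
Term ratio: r(k) = 1 * (k-11) (k-1/7) / [(k+3) (k+1)] - rational; roots negated = parameters, x = 1, C = -1.

Classification (C = -1): 2F1 with upper {-11, -1/7}, lower {3}, argument x = 1. Verdict: the Chu-Vandermonde identity I2 fires (terminating 2F1 at x = 1 with n = 11, b = -1/7, c = 3). Its exact value is -52619309840/41523861603.


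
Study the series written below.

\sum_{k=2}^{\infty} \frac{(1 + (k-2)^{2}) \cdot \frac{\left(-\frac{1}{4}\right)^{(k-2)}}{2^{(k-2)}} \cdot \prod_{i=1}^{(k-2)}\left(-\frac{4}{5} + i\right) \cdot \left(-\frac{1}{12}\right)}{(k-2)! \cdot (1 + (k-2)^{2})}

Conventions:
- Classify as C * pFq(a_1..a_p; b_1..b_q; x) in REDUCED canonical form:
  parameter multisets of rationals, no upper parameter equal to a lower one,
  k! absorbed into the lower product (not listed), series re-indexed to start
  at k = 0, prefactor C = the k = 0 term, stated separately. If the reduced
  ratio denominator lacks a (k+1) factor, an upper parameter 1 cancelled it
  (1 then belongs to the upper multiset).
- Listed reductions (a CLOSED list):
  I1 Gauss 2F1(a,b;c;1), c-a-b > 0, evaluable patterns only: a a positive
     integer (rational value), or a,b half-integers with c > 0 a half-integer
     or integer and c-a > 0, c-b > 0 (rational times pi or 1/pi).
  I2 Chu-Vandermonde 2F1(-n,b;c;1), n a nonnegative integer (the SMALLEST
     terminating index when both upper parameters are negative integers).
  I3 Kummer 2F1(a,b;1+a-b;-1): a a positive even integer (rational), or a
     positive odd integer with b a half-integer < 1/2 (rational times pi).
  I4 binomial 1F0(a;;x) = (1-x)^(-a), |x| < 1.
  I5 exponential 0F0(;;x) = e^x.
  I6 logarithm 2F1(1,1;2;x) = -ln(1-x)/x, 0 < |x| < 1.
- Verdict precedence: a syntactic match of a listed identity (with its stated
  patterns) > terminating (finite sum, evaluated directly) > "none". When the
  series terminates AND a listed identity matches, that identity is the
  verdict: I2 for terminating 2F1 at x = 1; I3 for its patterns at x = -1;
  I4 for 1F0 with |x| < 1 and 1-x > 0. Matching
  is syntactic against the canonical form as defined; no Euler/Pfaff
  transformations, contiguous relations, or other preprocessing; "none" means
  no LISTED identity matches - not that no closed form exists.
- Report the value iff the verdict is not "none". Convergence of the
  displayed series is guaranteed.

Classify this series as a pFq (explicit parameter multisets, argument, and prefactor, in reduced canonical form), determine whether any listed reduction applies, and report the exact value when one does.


Prefactor -\frac{1}{12}, argument -\frac{1}{8}: 1F0 with upper {\frac{1}{5}} over lower {-}. Verdict at x = -\frac{1}{8}: binomial (I4) matches (the 1F0 binomial series: exponent -1/5, x = -\frac{1}{8}). Exact value: \left(-\frac{1}{12}\right) \cdot \left(\frac{9}{8}\right)^{-\frac{1}{5}}.

Key observation: with t_0 = -\frac{1}{12}, the two k-th powers (C = -1/12, x = -1/8) combine into one argument.
Ratio: r(k) = -\frac{1}{8} * (k+\frac{1}{5}) / [(k+1)] - poly over poly, x = -\frac{1}{8} from leading terms; C = -\frac{1}{12} at k = 0.


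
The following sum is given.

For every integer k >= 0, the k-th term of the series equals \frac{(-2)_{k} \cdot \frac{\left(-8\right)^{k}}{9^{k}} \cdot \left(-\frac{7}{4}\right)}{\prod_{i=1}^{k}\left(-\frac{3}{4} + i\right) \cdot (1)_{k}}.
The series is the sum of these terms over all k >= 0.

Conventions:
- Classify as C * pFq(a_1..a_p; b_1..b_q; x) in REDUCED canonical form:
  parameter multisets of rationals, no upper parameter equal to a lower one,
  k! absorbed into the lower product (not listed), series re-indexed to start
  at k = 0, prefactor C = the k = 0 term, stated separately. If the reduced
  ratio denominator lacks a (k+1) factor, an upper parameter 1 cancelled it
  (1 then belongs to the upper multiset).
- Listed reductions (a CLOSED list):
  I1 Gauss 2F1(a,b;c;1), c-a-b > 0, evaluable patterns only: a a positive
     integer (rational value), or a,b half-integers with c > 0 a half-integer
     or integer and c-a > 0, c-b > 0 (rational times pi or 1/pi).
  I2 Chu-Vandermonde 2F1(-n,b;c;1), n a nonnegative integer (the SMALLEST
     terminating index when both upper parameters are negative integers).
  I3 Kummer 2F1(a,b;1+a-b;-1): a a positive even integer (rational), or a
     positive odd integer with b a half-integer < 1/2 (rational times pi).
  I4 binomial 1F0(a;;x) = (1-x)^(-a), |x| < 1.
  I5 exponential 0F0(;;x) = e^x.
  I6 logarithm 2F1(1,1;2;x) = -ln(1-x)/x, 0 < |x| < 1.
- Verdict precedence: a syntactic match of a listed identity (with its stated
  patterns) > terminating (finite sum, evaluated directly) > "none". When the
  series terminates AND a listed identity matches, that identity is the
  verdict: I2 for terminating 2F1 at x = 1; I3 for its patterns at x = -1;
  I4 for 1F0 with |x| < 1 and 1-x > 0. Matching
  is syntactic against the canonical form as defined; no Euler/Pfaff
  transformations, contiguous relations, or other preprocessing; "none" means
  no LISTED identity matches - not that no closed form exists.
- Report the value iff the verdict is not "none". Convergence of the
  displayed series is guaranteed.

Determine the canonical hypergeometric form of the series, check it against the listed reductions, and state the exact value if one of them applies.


Canonical form: C = -\frac{7}{4} times 1F1 with upper {-2}, lower {\frac{1}{4}}, x = -\frac{8}{9}. Verdict: terminating. (-2)_k vanishes past k = 2, leaving a 3-term sum, computed directly. Its exact value is -\frac{30163}{1620}.

Key observation: t_0 = -\frac{7}{4} here, and the lower running product (C = -7/4) is a rising factorial.
Ratio: r(k) = -\frac{8}{9} * (k-2) / [(k+\frac{1}{4}) (k+1)] - rational in k, leading ratio -\frac{8}{9}; with t_0 = -\frac{7}{4}, classification follows.


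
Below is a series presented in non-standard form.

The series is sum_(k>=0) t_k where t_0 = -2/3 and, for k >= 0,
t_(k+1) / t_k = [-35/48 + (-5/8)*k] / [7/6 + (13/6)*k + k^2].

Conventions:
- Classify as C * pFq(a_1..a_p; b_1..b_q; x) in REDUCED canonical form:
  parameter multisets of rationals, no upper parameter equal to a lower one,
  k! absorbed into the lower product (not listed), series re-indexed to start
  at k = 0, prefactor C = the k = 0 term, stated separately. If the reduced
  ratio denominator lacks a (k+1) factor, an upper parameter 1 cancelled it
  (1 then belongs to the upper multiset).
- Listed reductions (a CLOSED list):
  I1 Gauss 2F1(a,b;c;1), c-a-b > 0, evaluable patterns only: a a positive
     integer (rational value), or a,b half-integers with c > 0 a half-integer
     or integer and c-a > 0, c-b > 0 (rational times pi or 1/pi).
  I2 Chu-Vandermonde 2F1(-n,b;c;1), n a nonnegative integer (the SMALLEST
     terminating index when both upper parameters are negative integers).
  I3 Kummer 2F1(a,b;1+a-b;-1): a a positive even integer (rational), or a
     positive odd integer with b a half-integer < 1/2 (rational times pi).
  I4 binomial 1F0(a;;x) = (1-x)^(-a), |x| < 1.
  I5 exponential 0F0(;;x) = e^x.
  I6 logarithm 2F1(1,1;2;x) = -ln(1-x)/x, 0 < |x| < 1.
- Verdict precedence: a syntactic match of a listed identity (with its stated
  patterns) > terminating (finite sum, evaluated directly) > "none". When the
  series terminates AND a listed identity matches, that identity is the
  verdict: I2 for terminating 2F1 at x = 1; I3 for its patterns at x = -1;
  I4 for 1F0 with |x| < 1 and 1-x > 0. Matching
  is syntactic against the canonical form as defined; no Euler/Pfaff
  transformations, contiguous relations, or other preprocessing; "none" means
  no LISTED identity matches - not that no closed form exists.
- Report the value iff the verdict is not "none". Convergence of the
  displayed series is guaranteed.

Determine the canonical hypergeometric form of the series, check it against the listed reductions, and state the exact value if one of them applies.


With C = -2/3: the canonical form is 0F0(-; -; -5/8). Verdict: this is exponential (I5) (the 0F0 exponential series at x = -5/8). Hence: (-2/3) * e^(-5/8).

Key observation: t_0 being -2/3, the expanded ratio factors over Q; C = -2/3, roots give parameters.
Ratio: r(k) = (-5/8) * 1 / [(k+1)] ; factor over Q: parameters, x = (-5/8), and C = -2/3.


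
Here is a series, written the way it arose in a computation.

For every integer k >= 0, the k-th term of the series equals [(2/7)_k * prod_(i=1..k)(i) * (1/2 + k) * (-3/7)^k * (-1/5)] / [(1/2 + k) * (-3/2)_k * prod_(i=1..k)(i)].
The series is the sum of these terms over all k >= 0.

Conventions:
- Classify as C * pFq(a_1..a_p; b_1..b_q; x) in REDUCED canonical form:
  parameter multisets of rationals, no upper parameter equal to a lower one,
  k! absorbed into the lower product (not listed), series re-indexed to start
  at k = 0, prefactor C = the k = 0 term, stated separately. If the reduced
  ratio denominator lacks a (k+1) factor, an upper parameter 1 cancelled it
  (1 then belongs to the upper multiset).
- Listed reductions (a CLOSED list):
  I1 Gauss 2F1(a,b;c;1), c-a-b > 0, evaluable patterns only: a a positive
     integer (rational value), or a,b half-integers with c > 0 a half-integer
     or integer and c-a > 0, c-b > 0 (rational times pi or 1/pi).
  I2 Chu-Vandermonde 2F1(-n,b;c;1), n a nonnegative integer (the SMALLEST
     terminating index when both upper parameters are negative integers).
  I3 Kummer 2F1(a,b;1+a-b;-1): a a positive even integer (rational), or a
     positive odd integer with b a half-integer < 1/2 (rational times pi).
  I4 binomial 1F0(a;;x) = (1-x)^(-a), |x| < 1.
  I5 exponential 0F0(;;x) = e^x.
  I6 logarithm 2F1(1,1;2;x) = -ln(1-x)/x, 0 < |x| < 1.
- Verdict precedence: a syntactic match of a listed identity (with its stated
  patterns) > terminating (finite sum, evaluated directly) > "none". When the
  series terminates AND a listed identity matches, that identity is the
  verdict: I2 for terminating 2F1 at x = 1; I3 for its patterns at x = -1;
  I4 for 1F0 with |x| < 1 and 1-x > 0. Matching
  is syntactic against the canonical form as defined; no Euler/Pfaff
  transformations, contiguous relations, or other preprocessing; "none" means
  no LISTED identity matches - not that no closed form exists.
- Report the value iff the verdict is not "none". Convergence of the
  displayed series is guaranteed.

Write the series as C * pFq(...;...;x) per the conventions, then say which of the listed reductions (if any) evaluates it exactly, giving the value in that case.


At argument -3/7: a 2F1 with upper {2/7, 1}, lower {-3/2}, scaled by C = -1/5. Verdict: none. A 2F1 with upper {2/7, 1} fits none of I1-I6 at x = -3/7; the sum runs forever.

Structural cue: t_0 = -1/5 here, and k + 1/2 divides numerator and denominator alike; C = -1/5 after cancelling.
Consecutive-term ratio: r(k) = (-3/7) * (k+2/7) (k+1) / [(k-3/2) (k+1)] - rational in k. x = (-3/7); t_0 = -1/5; negate the roots.


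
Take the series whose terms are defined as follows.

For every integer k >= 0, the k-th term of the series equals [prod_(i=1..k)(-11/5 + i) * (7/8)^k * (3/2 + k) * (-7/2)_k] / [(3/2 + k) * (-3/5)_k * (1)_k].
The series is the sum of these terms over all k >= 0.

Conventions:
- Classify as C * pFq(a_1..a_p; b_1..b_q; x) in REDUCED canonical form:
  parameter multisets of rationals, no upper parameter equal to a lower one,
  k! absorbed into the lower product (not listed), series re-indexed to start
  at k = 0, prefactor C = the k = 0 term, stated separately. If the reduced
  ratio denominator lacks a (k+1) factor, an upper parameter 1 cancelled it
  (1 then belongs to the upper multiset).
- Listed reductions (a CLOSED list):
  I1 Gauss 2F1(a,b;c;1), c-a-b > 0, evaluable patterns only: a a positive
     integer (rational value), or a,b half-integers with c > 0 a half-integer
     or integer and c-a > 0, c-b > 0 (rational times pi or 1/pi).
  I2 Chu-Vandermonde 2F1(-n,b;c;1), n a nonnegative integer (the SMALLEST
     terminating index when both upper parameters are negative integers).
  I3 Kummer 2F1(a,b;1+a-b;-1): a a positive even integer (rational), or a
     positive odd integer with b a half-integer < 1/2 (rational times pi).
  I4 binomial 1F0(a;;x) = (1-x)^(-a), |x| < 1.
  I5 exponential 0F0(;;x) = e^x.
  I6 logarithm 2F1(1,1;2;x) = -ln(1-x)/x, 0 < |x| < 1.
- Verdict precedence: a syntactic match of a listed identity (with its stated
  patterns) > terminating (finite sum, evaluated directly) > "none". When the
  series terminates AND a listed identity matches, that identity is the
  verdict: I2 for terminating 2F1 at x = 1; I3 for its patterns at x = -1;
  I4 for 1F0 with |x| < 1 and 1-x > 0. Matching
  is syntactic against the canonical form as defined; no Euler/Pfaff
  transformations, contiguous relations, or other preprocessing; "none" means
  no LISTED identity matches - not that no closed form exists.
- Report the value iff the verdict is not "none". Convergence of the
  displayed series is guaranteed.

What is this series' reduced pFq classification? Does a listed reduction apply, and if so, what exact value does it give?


Key step: with t_0 = 1, k + 3/2 divides numerator and denominator alike; C = 1, x = 7/8 after cancelling.
Term ratio: r(k) = (7/8) * (k-7/2) (k-6/5) / [(k-3/5) (k+1)] - poly over poly, x = (7/8) from leading terms; C = 1 at k = 0.

Reduced: x = 7/8, 2F1, upper = {-7/2, -6/5}, lower = {-3/5}, C = 1. Verdict: none. A 2F1 with upper {-7/2, -6/5} fits none of I1-I6 at x = 7/8; the sum runs forever.


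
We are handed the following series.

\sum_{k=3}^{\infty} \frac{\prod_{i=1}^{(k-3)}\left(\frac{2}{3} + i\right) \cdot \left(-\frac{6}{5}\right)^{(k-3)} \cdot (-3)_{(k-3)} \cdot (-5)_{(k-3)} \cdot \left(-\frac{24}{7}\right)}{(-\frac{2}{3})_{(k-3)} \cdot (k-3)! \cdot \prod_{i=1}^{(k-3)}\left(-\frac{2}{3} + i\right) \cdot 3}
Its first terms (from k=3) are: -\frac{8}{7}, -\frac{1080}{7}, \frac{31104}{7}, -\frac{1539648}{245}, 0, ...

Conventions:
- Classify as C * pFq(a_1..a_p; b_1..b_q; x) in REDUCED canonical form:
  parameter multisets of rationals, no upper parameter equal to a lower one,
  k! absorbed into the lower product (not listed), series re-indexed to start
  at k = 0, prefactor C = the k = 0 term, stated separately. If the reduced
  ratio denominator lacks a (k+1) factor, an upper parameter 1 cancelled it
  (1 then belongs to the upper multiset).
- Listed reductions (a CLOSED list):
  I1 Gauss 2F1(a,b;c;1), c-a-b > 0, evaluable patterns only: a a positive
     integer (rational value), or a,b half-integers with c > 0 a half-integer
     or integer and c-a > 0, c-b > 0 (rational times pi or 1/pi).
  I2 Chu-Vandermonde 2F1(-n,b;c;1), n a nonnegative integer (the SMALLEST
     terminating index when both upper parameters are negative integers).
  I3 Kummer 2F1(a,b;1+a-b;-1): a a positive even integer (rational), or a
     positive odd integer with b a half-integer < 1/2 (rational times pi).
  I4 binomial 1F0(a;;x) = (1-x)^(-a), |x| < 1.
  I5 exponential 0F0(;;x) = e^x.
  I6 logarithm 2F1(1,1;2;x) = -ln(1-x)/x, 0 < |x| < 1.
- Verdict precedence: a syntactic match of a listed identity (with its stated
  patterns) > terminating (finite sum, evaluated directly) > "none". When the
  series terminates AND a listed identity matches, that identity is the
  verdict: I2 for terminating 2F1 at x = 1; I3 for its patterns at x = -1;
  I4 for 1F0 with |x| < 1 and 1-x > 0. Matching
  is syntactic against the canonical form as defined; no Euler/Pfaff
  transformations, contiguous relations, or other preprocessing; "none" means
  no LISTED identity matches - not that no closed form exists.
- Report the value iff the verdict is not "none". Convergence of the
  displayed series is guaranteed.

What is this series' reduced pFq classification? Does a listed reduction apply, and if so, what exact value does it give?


Key observation: t_0 = -\frac{8}{7} here, and the lower running product (C = -8/7) is a rising factorial.
Term ratio: r(k) = -\frac{6}{5} * (k-5) (k-3) (k+\frac{5}{3}) / [(k-\frac{2}{3}) (k+\frac{1}{3}) (k+1)] - rational in k. x = -\frac{6}{5}; t_0 = -\frac{8}{7}; negate the roots.

x = -\frac{6}{5} here; the reduced form reads 3F2, upper {-5, -3, \frac{5}{3}}, lower {-\frac{2}{3}, \frac{1}{3}}, C = -\frac{8}{7}. Verdict: terminating at k = 3: the factor (-3)_k kills every later term; summing the 4 survivors is exact. Hence: -\frac{489088}{245}.


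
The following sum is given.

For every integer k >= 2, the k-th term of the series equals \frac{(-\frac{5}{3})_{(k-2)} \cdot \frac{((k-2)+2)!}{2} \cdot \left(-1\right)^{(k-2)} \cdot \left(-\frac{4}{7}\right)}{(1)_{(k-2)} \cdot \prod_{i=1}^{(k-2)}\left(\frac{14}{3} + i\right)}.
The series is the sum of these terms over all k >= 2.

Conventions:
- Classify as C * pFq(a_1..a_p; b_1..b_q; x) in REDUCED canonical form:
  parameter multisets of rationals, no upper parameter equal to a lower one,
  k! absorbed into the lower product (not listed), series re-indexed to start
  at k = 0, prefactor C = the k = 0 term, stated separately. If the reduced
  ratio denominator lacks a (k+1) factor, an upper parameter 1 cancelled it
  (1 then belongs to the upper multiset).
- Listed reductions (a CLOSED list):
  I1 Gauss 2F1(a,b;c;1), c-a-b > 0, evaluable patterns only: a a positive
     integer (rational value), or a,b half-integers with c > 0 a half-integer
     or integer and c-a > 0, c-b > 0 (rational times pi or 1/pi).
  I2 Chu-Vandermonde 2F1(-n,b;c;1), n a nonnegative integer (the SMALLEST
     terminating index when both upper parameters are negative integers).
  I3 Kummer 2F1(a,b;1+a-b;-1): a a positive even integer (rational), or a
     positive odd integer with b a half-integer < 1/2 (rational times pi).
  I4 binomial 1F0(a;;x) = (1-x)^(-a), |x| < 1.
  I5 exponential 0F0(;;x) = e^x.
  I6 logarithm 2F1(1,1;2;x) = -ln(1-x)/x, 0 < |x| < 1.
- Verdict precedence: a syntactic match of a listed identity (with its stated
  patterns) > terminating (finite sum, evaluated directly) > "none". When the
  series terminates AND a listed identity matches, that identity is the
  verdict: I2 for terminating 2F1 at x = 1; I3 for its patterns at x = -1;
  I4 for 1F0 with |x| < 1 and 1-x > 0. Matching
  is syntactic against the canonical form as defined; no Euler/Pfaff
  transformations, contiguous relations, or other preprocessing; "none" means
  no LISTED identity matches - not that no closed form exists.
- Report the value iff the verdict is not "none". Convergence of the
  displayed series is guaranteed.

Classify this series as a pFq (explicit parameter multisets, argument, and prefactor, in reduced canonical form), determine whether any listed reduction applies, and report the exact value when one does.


The series (x = -1) is 2F1: upper {-\frac{5}{3}, 3}, lower {\frac{17}{3}}, prefactor -\frac{4}{7}. Verdict: no listed reduction: x = -1 and upper {-\frac{5}{3}, 3} fail every I1-I6 pattern.

First insight: with t_0 = -\frac{4}{7}, the lower running product (C = -4/7) is a rising factorial.
Consecutive-term ratio: r(k) = -1 * (k-\frac{5}{3}) (k+3) / [(k+\frac{17}{3}) (k+1)] - poly over poly, x = -1 from leading terms; C = -\frac{4}{7} at k = 0.


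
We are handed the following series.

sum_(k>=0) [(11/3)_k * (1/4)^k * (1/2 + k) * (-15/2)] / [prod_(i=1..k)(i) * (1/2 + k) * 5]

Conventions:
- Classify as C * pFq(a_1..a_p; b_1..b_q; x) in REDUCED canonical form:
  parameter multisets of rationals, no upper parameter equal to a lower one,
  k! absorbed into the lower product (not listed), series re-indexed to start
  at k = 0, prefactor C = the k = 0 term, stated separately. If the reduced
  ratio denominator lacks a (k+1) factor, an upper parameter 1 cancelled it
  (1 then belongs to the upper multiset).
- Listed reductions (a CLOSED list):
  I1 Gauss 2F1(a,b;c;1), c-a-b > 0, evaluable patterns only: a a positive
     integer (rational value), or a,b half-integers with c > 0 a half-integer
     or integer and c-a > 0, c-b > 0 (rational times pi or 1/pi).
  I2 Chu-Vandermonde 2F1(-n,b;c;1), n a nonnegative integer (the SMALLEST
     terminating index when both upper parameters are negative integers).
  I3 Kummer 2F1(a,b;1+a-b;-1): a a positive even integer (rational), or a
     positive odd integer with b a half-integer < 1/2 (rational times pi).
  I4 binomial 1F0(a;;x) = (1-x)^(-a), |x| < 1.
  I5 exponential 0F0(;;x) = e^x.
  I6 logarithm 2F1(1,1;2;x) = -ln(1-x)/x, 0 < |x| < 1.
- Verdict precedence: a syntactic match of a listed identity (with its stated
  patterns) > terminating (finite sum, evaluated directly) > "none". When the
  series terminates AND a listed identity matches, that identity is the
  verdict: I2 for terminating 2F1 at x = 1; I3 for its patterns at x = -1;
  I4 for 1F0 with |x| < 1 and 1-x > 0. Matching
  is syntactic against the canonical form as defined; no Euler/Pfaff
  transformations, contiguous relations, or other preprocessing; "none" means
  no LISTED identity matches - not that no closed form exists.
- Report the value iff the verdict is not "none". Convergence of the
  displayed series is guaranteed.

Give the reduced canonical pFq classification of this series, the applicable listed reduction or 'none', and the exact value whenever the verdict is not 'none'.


The series (x = 1/4) is 1F0: upper {11/3}, lower {-}, prefactor -3/2. Verdict: the I4 binomial reduction matches (the 1F0 binomial series: exponent -11/3, x = 1/4). Its exact value is (-3/2) * (3/4)^(-11/3).

First insight: t_0 being -3/2, the constant factors (prefactor -3/2) combine into one prefactor.
Step ratio: r(k) = (1/4) * (k+11/3) / [(k+1)] ; factor over Q: parameters, x = (1/4), and C = -3/2.
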